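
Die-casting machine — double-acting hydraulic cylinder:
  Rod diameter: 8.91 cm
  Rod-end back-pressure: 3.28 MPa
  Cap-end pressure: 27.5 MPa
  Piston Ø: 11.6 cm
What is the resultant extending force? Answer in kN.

Cap-side area A_cap = π/4 × (11.6 cm)² = 105.7 cm^2
Rod-side annular area A_ann = π/4 × (11.6² − 8.91²) = 43.33 cm^2
Net thrust = P_cap·A_cap − P_rod·A_ann = 290.6 kN − 14.21 kN

F ≈ 276 kN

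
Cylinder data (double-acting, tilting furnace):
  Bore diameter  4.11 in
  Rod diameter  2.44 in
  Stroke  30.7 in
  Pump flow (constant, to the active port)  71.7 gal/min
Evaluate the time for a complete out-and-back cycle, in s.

t ≈ 2.43 s

Cap-side area A_cap = π/4 × (4.11 in)² = 13.27 in^2
Rod-side annular area A_ann = π/4 × (4.11² − 2.44²) = 8.591 in^2
t_ext = A_cap·L/Q = 1.475 s
t_ret = A_ann·L/Q = 0.9554 s
t_cycle = t_ext + t_ret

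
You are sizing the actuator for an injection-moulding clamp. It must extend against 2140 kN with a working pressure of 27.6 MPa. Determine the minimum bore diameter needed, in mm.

D ≈ 314 mm

Extension force acts on the full piston face: F = P × (π/4)D².
D = √(4F / (πP)) = √(4 × 2140 kN / (π × 27.6 MPa))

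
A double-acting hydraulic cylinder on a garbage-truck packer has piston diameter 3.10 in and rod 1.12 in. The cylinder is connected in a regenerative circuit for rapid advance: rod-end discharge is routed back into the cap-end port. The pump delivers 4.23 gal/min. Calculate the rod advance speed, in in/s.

In regeneration the rod-end outflow joins the pump flow into the cap end, so the net volume the pump must supply per unit advance equals the rod cross-section area.
Rod cross-section A_rod = π/4 × (1.12 in)² = 0.9852 in^2
v = Q_pump / A_rod

v ≈ 16.5 in/s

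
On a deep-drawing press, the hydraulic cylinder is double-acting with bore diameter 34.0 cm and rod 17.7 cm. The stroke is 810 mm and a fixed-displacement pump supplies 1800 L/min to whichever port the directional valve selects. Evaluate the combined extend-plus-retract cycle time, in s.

Cap-side area A_cap = π/4 × (34.0 cm)² = 907.9 cm^2
Rod-side annular area A_ann = π/4 × (34.0² − 17.7²) = 661.9 cm^2
t_ext = A_cap·L/Q = 2.451 s
t_ret = A_ann·L/Q = 1.787 s
t_cycle = t_ext + t_ret

t ≈ 4.24 s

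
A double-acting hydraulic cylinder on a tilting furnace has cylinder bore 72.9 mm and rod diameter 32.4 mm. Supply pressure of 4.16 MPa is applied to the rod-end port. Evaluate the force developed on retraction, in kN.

Rod-side annular area A_ann = π/4 × (72.9² − 32.4²) = 3349 mm^2
On retraction the pressure acts on the annular area (bore minus rod).
F = P × A_ann

F ≈ 13.9 kN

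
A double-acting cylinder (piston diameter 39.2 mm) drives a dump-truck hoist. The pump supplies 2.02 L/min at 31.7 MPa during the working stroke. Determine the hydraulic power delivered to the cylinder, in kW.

W ≈ 1.07 kW

Hydraulic power = P × Q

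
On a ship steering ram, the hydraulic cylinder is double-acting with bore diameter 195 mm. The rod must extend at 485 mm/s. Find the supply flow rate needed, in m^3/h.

Q ≈ 52.1 m^3/h

Cap-side area A_cap = π/4 × (195 mm)² = 29860 mm^2
Q = A × v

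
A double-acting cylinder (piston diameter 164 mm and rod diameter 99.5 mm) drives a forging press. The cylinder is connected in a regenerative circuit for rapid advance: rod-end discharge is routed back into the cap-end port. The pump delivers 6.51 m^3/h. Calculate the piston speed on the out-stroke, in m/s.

In regeneration the rod-end outflow joins the pump flow into the cap end, so the net volume the pump must supply per unit advance equals the rod cross-section area.
Rod cross-section A_rod = π/4 × (99.5 mm)² = 7776 mm^2
v = Q_pump / A_rod

v ≈ 0.233 m/s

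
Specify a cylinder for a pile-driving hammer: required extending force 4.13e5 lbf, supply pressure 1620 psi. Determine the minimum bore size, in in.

D ≈ 18.0 in

Extension force acts on the full piston face: F = P × (π/4)D².
D = √(4F / (πP)) = √(4 × 4.13e5 lbf / (π × 1620 psi))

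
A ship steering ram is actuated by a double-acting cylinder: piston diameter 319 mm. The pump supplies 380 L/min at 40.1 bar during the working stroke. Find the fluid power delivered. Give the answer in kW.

W ≈ 25.4 kW

Hydraulic power = P × Q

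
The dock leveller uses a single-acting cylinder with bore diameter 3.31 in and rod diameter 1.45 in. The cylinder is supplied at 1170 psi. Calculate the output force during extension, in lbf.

Cap-side area A_cap = π/4 × (3.31 in)² = 8.605 in^2
F = P × A_cap = 1170 psi × A_cap

F ≈ 10100 lbf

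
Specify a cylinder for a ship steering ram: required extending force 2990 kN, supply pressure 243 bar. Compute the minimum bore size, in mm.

Extension force acts on the full piston face: F = P × (π/4)D².
D = √(4F / (πP)) = √(4 × 2990 kN / (π × 243 bar))

D ≈ 396 mm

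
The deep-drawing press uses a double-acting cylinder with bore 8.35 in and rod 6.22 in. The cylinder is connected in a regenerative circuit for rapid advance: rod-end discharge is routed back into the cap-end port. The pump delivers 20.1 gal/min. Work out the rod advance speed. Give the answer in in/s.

In regeneration the rod-end outflow joins the pump flow into the cap end, so the net volume the pump must supply per unit advance equals the rod cross-section area.
Rod cross-section A_rod = π/4 × (6.22 in)² = 30.39 in^2
v = Q_pump / A_rod

v ≈ 2.55 in/s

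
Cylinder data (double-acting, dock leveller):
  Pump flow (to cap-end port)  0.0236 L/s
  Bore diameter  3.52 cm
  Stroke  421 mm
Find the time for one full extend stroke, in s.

Cap-side area A_cap = π/4 × (3.52 cm)² = 9.731 cm^2
Swept volume V = A × L; t = V / Q = A·L / Q

t ≈ 17.4 s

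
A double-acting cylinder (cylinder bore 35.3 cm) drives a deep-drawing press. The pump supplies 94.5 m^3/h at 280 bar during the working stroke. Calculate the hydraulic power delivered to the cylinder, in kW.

W ≈ 735 kW

Hydraulic power = P × Q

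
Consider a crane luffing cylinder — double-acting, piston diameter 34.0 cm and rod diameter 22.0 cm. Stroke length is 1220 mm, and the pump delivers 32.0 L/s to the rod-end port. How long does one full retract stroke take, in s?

Rod-side annular area A_ann = π/4 × (34.0² − 22.0²) = 527.8 cm^2
Swept volume V = A × L; t = V / Q = A·L / Q

t ≈ 2.01 s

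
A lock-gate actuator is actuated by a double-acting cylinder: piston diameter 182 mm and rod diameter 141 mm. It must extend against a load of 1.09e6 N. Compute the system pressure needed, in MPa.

Cap-side area A_cap = π/4 × (182 mm)² = 26020 mm^2
P = F / A = 1.09e6 N / A

P ≈ 41.9 MPa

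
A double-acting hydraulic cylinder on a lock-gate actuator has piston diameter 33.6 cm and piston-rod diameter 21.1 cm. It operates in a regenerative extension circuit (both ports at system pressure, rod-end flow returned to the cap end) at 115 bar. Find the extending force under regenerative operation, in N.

F ≈ 4.02e5 N

With equal pressure on both faces, forces on the annular region cancel; the net push is pressure × rod cross-section.
Rod cross-section A_rod = π/4 × (21.1 cm)² = 349.7 cm^2
F = P × A_rod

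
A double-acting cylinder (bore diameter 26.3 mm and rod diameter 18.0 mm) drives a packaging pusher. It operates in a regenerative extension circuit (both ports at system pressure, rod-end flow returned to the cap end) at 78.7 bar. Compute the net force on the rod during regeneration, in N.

With equal pressure on both faces, forces on the annular region cancel; the net push is pressure × rod cross-section.
Rod cross-section A_rod = π/4 × (18.0 mm)² = 254.5 mm^2
F = P × A_rod

F ≈ 2000 N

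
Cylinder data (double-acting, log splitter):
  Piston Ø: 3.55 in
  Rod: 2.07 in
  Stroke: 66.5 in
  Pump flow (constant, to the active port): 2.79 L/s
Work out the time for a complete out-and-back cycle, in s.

t ≈ 6.42 s

Cap-side area A_cap = π/4 × (3.55 in)² = 9.898 in^2
Rod-side annular area A_ann = π/4 × (3.55² − 2.07²) = 6.533 in^2
t_ext = A_cap·L/Q = 3.866 s
t_ret = A_ann·L/Q = 2.552 s
t_cycle = t_ext + t_ret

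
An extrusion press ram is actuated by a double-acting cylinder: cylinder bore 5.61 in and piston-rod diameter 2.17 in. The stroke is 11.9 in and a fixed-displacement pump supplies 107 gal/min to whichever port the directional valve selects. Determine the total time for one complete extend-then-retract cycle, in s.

Cap-side area A_cap = π/4 × (5.61 in)² = 24.72 in^2
Rod-side annular area A_ann = π/4 × (5.61² − 2.17²) = 21.02 in^2
t_ext = A_cap·L/Q = 0.7140 s
t_ret = A_ann·L/Q = 0.6072 s
t_cycle = t_ext + t_ret

t ≈ 1.32 s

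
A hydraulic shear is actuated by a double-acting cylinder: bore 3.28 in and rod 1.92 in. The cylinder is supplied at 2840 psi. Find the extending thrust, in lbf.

Cap-side area A_cap = π/4 × (3.28 in)² = 8.450 in^2
F = P × A_cap = 2840 psi × A_cap

F ≈ 24000 lbf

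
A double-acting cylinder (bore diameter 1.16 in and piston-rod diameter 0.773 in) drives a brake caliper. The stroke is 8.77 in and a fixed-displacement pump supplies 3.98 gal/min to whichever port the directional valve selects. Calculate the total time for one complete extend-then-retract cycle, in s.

t ≈ 0.941 s

Cap-side area A_cap = π/4 × (1.16 in)² = 1.057 in^2
Rod-side annular area A_ann = π/4 × (1.16² − 0.773²) = 0.5875 in^2
t_ext = A_cap·L/Q = 0.6049 s
t_ret = A_ann·L/Q = 0.3363 s
t_cycle = t_ext + t_ret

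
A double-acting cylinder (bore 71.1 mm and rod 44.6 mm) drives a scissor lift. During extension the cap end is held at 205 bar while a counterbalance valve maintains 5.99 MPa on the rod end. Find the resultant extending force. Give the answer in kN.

Cap-side area A_cap = π/4 × (71.1 mm)² = 3970 mm^2
Rod-side annular area A_ann = π/4 × (71.1² − 44.6²) = 2408 mm^2
Net thrust = P_cap·A_cap − P_rod·A_ann = 81.39 kN − 14.42 kN

F ≈ 67.0 kN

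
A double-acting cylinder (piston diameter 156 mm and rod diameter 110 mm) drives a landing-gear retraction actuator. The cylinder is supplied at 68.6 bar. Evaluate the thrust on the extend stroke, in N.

F ≈ 1.31e5 N

Cap-side area A_cap = π/4 × (156 mm)² = 19110 mm^2
F = P × A_cap = 68.6 bar × A_cap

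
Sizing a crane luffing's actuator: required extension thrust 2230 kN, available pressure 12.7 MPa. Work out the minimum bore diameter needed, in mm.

Extension force acts on the full piston face: F = P × (π/4)D².
D = √(4F / (πP)) = √(4 × 2230 kN / (π × 12.7 MPa))

D ≈ 473 mm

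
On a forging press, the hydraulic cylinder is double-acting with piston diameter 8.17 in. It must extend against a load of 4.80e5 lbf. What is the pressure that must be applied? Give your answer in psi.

P ≈ 9160 psi

Cap-side area A_cap = π/4 × (8.17 in)² = 52.42 in^2
P = F / A = 4.80e5 lbf / A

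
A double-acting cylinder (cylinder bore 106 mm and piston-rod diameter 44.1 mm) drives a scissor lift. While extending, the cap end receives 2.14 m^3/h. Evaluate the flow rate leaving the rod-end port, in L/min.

Q_out ≈ 29.5 L/min

Cap-side area A_cap = π/4 × (106 mm)² = 8825 mm^2
Rod-side annular area A_ann = π/4 × (106² − 44.1²) = 7297 mm^2
Piston speed v = Q_in/A_cap; rod-end outflow Q_out = v × A_ann = Q_in × A_ann/A_cap.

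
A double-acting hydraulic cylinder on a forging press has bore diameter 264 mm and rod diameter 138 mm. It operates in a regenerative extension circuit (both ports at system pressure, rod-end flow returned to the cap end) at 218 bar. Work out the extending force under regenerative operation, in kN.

F ≈ 326 kN

With equal pressure on both faces, forces on the annular region cancel; the net push is pressure × rod cross-section.
Rod cross-section A_rod = π/4 × (138 mm)² = 14960 mm^2
F = P × A_rod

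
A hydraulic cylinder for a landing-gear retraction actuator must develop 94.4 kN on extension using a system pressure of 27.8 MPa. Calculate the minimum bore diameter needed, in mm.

Extension force acts on the full piston face: F = P × (π/4)D².
D = √(4F / (πP)) = √(4 × 94.4 kN / (π × 27.8 MPa))

D ≈ 65.8 mm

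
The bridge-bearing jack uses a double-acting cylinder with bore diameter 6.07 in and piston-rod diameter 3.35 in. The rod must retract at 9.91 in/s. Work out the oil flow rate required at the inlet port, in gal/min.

Q ≈ 51.8 gal/min

Rod-side annular area A_ann = π/4 × (6.07² − 3.35²) = 20.12 in^2
Q = A × v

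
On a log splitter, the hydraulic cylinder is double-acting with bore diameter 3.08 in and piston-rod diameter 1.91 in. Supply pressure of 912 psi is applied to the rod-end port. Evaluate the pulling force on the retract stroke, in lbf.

F ≈ 4180 lbf

Rod-side annular area A_ann = π/4 × (3.08² − 1.91²) = 4.585 in^2
On retraction the pressure acts on the annular area (bore minus rod).
F = P × A_ann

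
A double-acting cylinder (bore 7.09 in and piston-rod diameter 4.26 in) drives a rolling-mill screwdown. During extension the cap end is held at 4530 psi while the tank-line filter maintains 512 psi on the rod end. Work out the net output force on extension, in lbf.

F ≈ 1.66e5 lbf

Cap-side area A_cap = π/4 × (7.09 in)² = 39.48 in^2
Rod-side annular area A_ann = π/4 × (7.09² − 4.26²) = 25.23 in^2
Net thrust = P_cap·A_cap − P_rod·A_ann = 1.788e5 lbf − 12920 lbf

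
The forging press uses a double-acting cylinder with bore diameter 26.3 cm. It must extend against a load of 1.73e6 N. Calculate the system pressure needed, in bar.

P ≈ 318 bar

Cap-side area A_cap = π/4 × (26.3 cm)² = 543.3 cm^2
P = F / A = 1.73e6 N / A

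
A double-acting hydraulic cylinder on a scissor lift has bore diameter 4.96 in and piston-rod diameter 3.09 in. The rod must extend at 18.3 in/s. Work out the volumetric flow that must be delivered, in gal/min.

Cap-side area A_cap = π/4 × (4.96 in)² = 19.32 in^2
Q = A × v

Q ≈ 91.8 gal/min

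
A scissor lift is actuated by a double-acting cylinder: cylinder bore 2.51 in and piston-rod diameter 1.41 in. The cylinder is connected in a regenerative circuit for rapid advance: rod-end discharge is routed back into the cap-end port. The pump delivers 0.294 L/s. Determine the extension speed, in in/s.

v ≈ 11.5 in/s

In regeneration the rod-end outflow joins the pump flow into the cap end, so the net volume the pump must supply per unit advance equals the rod cross-section area.
Rod cross-section A_rod = π/4 × (1.41 in)² = 1.561 in^2
v = Q_pump / A_rod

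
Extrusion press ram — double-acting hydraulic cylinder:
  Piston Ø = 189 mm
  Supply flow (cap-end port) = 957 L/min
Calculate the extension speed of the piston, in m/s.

v ≈ 0.569 m/s

Cap-side area A_cap = π/4 × (189 mm)² = 28060 mm^2
v = Q / A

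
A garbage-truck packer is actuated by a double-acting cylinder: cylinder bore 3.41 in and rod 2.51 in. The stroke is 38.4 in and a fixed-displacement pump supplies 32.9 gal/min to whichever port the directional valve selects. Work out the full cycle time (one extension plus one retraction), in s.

t ≈ 4.04 s

Cap-side area A_cap = π/4 × (3.41 in)² = 9.133 in^2
Rod-side annular area A_ann = π/4 × (3.41² − 2.51²) = 4.185 in^2
t_ext = A_cap·L/Q = 2.769 s
t_ret = A_ann·L/Q = 1.269 s
t_cycle = t_ext + t_ret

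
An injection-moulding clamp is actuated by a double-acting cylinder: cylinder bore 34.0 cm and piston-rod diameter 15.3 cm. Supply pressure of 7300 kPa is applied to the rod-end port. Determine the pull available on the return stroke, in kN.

Rod-side annular area A_ann = π/4 × (34.0² − 15.3²) = 724.1 cm^2
On retraction the pressure acts on the annular area (bore minus rod).
F = P × A_ann

F ≈ 529 kN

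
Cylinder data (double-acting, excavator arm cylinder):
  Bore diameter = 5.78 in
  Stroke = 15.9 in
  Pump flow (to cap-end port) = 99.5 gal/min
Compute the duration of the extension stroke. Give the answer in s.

Cap-side area A_cap = π/4 × (5.78 in)² = 26.24 in^2
Swept volume V = A × L; t = V / Q = A·L / Q

t ≈ 1.09 s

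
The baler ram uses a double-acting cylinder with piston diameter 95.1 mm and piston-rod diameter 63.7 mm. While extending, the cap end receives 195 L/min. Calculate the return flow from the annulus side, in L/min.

Q_out ≈ 108 L/min

Cap-side area A_cap = π/4 × (95.1 mm)² = 7103 mm^2
Rod-side annular area A_ann = π/4 × (95.1² − 63.7²) = 3916 mm^2
Piston speed v = Q_in/A_cap; rod-end outflow Q_out = v × A_ann = Q_in × A_ann/A_cap.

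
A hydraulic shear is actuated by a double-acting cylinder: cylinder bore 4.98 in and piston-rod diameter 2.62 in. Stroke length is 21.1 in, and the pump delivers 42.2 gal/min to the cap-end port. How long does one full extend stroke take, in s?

Cap-side area A_cap = π/4 × (4.98 in)² = 19.48 in^2
Swept volume V = A × L; t = V / Q = A·L / Q

t ≈ 2.53 s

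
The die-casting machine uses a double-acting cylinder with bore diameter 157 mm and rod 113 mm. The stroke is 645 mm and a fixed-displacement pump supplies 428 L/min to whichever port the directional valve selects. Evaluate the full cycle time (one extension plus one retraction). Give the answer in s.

Cap-side area A_cap = π/4 × (157 mm)² = 19360 mm^2
Rod-side annular area A_ann = π/4 × (157² − 113²) = 9331 mm^2
t_ext = A_cap·L/Q = 1.750 s
t_ret = A_ann·L/Q = 0.8437 s
t_cycle = t_ext + t_ret

t ≈ 2.59 s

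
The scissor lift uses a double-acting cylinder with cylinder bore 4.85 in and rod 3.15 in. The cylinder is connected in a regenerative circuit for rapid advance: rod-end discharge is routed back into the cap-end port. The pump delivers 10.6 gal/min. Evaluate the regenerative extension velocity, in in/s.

v ≈ 5.24 in/s

In regeneration the rod-end outflow joins the pump flow into the cap end, so the net volume the pump must supply per unit advance equals the rod cross-section area.
Rod cross-section A_rod = π/4 × (3.15 in)² = 7.793 in^2
v = Q_pump / A_rod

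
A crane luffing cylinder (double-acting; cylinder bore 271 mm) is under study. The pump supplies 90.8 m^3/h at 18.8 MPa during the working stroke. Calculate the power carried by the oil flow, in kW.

W ≈ 474 kW

Hydraulic power = P × Q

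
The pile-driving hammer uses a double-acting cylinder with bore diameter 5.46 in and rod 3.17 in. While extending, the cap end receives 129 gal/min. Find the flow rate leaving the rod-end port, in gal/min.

Cap-side area A_cap = π/4 × (5.46 in)² = 23.41 in^2
Rod-side annular area A_ann = π/4 × (5.46² − 3.17²) = 15.52 in^2
Piston speed v = Q_in/A_cap; rod-end outflow Q_out = v × A_ann = Q_in × A_ann/A_cap.

Q_out ≈ 85.5 gal/min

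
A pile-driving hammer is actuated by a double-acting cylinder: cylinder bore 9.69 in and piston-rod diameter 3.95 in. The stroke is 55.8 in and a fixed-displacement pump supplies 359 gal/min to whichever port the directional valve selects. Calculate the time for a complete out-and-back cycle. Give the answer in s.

t ≈ 5.46 s

Cap-side area A_cap = π/4 × (9.69 in)² = 73.75 in^2
Rod-side annular area A_ann = π/4 × (9.69² − 3.95²) = 61.49 in^2
t_ext = A_cap·L/Q = 2.977 s
t_ret = A_ann·L/Q = 2.483 s
t_cycle = t_ext + t_ret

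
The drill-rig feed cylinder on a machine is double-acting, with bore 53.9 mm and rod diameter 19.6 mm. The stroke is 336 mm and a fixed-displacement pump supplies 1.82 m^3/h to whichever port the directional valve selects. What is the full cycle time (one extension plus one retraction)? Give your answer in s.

Cap-side area A_cap = π/4 × (53.9 mm)² = 2282 mm^2
Rod-side annular area A_ann = π/4 × (53.9² − 19.6²) = 1980 mm^2
t_ext = A_cap·L/Q = 1.516 s
t_ret = A_ann·L/Q = 1.316 s
t_cycle = t_ext + t_ret

t ≈ 2.83 s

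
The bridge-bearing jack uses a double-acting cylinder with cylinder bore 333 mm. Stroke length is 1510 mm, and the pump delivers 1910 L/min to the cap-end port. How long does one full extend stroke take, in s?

Cap-side area A_cap = π/4 × (333 mm)² = 87090 mm^2
Swept volume V = A × L; t = V / Q = A·L / Q

t ≈ 4.13 s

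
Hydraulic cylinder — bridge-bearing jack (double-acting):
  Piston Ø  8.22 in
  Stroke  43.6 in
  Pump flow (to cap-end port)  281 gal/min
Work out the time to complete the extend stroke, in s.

t ≈ 2.14 s

Cap-side area A_cap = π/4 × (8.22 in)² = 53.07 in^2
Swept volume V = A × L; t = V / Q = A·L / Q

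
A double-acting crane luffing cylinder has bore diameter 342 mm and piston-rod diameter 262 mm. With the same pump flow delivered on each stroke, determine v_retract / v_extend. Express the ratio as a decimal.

v_ret/v_ext ≈ 2.42

Cap-side area A_cap = π/4 × (342 mm)² = 91860 mm^2
Rod-side annular area A_ann = π/4 × (342² − 262²) = 37950 mm^2
For equal Q, v ∝ 1/A, so v_ret/v_ext = A_cap/A_ann.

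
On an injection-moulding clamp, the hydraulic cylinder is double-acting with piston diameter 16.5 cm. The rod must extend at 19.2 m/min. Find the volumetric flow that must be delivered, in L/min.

Cap-side area A_cap = π/4 × (16.5 cm)² = 213.8 cm^2
Q = A × v

Q ≈ 411 L/min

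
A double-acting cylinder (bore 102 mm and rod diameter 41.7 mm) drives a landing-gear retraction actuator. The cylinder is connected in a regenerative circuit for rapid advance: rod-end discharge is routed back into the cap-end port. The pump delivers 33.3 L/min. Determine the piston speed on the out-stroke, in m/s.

In regeneration the rod-end outflow joins the pump flow into the cap end, so the net volume the pump must supply per unit advance equals the rod cross-section area.
Rod cross-section A_rod = π/4 × (41.7 mm)² = 1366 mm^2
v = Q_pump / A_rod

v ≈ 0.406 m/s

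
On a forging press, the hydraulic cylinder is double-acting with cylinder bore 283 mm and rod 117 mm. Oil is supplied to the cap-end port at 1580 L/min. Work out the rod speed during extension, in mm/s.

Cap-side area A_cap = π/4 × (283 mm)² = 62900 mm^2
v = Q / A

v ≈ 419 mm/s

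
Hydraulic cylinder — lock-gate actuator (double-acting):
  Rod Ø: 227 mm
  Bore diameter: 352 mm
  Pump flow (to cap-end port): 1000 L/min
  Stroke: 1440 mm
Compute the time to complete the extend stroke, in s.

t ≈ 8.41 s

Cap-side area A_cap = π/4 × (352 mm)² = 97310 mm^2
Swept volume V = A × L; t = V / Q = A·L / Q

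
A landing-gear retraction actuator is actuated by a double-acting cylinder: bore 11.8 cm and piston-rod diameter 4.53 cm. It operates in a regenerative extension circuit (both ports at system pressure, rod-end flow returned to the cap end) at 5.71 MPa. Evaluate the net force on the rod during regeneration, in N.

F ≈ 9200 N

With equal pressure on both faces, forces on the annular region cancel; the net push is pressure × rod cross-section.
Rod cross-section A_rod = π/4 × (4.53 cm)² = 16.12 cm^2
F = P × A_rod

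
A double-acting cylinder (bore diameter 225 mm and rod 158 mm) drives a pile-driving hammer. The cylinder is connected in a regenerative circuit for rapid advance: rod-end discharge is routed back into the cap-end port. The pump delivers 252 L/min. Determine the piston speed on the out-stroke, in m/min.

In regeneration the rod-end outflow joins the pump flow into the cap end, so the net volume the pump must supply per unit advance equals the rod cross-section area.
Rod cross-section A_rod = π/4 × (158 mm)² = 19610 mm^2
v = Q_pump / A_rod

v ≈ 12.9 m/min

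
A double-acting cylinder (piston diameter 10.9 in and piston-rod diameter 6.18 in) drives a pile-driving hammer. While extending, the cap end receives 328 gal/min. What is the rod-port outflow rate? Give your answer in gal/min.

Cap-side area A_cap = π/4 × (10.9 in)² = 93.31 in^2
Rod-side annular area A_ann = π/4 × (10.9² − 6.18²) = 63.32 in^2
Piston speed v = Q_in/A_cap; rod-end outflow Q_out = v × A_ann = Q_in × A_ann/A_cap.

Q_out ≈ 223 gal/min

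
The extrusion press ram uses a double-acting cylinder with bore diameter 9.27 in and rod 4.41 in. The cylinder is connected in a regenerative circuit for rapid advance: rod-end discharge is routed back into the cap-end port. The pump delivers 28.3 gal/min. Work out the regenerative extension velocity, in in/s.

In regeneration the rod-end outflow joins the pump flow into the cap end, so the net volume the pump must supply per unit advance equals the rod cross-section area.
Rod cross-section A_rod = π/4 × (4.41 in)² = 15.27 in^2
v = Q_pump / A_rod

v ≈ 7.13 in/s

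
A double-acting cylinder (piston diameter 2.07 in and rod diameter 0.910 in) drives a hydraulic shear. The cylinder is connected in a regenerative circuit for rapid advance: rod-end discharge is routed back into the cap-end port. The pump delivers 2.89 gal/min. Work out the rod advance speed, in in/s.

In regeneration the rod-end outflow joins the pump flow into the cap end, so the net volume the pump must supply per unit advance equals the rod cross-section area.
Rod cross-section A_rod = π/4 × (0.910 in)² = 0.6504 in^2
v = Q_pump / A_rod

v ≈ 17.1 in/s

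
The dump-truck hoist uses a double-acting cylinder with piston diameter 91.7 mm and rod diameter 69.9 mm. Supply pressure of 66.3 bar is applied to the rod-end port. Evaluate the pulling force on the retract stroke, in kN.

F ≈ 18.3 kN

Rod-side annular area A_ann = π/4 × (91.7² − 69.9²) = 2767 mm^2
On retraction the pressure acts on the annular area (bore minus rod).
F = P × A_ann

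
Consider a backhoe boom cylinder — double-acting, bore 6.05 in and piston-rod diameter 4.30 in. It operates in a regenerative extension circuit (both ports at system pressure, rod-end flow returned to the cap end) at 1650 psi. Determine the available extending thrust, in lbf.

F ≈ 24000 lbf

With equal pressure on both faces, forces on the annular region cancel; the net push is pressure × rod cross-section.
Rod cross-section A_rod = π/4 × (4.30 in)² = 14.52 in^2
F = P × A_rod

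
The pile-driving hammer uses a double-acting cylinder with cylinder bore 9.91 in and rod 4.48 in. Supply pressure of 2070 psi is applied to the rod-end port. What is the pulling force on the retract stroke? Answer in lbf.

F ≈ 1.27e5 lbf

Rod-side annular area A_ann = π/4 × (9.91² − 4.48²) = 61.37 in^2
On retraction the pressure acts on the annular area (bore minus rod).
F = P × A_ann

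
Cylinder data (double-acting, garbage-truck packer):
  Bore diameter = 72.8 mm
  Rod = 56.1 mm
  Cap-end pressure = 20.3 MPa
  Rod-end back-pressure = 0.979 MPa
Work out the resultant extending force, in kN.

Cap-side area A_cap = π/4 × (72.8 mm)² = 4162 mm^2
Rod-side annular area A_ann = π/4 × (72.8² − 56.1²) = 1691 mm^2
Net thrust = P_cap·A_cap − P_rod·A_ann = 84.50 kN − 1.655 kN

F ≈ 82.8 kN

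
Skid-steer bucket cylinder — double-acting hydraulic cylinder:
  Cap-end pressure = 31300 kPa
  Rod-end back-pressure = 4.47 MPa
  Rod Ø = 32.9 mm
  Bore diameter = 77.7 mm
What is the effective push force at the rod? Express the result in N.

Cap-side area A_cap = π/4 × (77.7 mm)² = 4742 mm^2
Rod-side annular area A_ann = π/4 × (77.7² − 32.9²) = 3892 mm^2
Net thrust = P_cap·A_cap − P_rod·A_ann = 1.484e5 N − 17400 N

F ≈ 1.31e5 N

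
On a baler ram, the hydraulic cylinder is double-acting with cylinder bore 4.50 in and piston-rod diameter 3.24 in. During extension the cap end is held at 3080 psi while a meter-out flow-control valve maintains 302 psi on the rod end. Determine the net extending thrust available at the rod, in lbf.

Cap-side area A_cap = π/4 × (4.50 in)² = 15.90 in^2
Rod-side annular area A_ann = π/4 × (4.50² − 3.24²) = 7.660 in^2
Net thrust = P_cap·A_cap − P_rod·A_ann = 48990 lbf − 2313 lbf

F ≈ 46700 lbf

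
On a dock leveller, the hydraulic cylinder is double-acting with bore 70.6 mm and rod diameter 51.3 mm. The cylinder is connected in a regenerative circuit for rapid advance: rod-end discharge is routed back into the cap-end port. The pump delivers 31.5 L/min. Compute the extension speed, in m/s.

v ≈ 0.254 m/s

In regeneration the rod-end outflow joins the pump flow into the cap end, so the net volume the pump must supply per unit advance equals the rod cross-section area.
Rod cross-section A_rod = π/4 × (51.3 mm)² = 2067 mm^2
v = Q_pump / A_rod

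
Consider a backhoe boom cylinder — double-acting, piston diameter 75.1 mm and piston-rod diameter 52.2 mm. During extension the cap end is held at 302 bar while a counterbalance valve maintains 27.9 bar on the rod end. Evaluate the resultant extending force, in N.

F ≈ 1.27e5 N

Cap-side area A_cap = π/4 × (75.1 mm)² = 4430 mm^2
Rod-side annular area A_ann = π/4 × (75.1² − 52.2²) = 2290 mm^2
Net thrust = P_cap·A_cap − P_rod·A_ann = 1.338e5 N − 6388 N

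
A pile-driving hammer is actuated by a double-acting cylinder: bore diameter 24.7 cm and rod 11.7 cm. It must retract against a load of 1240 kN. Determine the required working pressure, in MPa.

Rod-side annular area A_ann = π/4 × (24.7² − 11.7²) = 371.7 cm^2
Retraction: pressure acts on the annular area.
P = F / A = 1240 kN / A

P ≈ 33.4 MPa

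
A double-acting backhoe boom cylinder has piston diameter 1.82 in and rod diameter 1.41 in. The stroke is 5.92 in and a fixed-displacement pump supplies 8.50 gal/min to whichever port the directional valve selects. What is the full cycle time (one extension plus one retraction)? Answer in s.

t ≈ 0.659 s

Cap-side area A_cap = π/4 × (1.82 in)² = 2.602 in^2
Rod-side annular area A_ann = π/4 × (1.82² − 1.41²) = 1.040 in^2
t_ext = A_cap·L/Q = 0.4706 s
t_ret = A_ann·L/Q = 0.1882 s
t_cycle = t_ext + t_ret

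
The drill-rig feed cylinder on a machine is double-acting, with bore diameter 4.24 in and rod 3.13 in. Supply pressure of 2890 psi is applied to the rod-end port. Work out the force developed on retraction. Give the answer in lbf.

Rod-side annular area A_ann = π/4 × (4.24² − 3.13²) = 6.425 in^2
On retraction the pressure acts on the annular area (bore minus rod).
F = P × A_ann

F ≈ 18600 lbf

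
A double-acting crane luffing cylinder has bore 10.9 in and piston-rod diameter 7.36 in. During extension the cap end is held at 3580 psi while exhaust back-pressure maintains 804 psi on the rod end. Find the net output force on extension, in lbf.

Cap-side area A_cap = π/4 × (10.9 in)² = 93.31 in^2
Rod-side annular area A_ann = π/4 × (10.9² − 7.36²) = 50.77 in^2
Net thrust = P_cap·A_cap − P_rod·A_ann = 3.341e5 lbf − 40820 lbf

F ≈ 2.93e5 lbf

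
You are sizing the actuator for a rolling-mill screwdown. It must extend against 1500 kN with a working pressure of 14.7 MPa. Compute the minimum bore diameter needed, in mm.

Extension force acts on the full piston face: F = P × (π/4)D².
D = √(4F / (πP)) = √(4 × 1500 kN / (π × 14.7 MPa))

D ≈ 360 mm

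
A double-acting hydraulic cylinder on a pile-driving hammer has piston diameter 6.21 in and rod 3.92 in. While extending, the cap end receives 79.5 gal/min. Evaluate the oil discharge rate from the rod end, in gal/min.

Cap-side area A_cap = π/4 × (6.21 in)² = 30.29 in^2
Rod-side annular area A_ann = π/4 × (6.21² − 3.92²) = 18.22 in^2
Piston speed v = Q_in/A_cap; rod-end outflow Q_out = v × A_ann = Q_in × A_ann/A_cap.

Q_out ≈ 47.8 gal/min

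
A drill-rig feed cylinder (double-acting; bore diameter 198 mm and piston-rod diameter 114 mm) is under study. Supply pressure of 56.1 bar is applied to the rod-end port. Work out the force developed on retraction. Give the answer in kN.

F ≈ 115 kN

Rod-side annular area A_ann = π/4 × (198² − 114²) = 20580 mm^2
On retraction the pressure acts on the annular area (bore minus rod).
F = P × A_ann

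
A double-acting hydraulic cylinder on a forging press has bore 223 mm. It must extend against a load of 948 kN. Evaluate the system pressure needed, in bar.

P ≈ 243 bar

Cap-side area A_cap = π/4 × (223 mm)² = 39060 mm^2
P = F / A = 948 kN / A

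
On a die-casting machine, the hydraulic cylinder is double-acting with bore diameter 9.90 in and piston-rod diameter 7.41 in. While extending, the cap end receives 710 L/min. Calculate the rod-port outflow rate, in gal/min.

Q_out ≈ 82.5 gal/min

Cap-side area A_cap = π/4 × (9.90 in)² = 76.98 in^2
Rod-side annular area A_ann = π/4 × (9.90² − 7.41²) = 33.85 in^2
Piston speed v = Q_in/A_cap; rod-end outflow Q_out = v × A_ann = Q_in × A_ann/A_cap.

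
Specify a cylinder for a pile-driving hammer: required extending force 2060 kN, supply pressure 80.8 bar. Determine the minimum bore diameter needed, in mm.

Extension force acts on the full piston face: F = P × (π/4)D².
D = √(4F / (πP)) = √(4 × 2060 kN / (π × 80.8 bar))

D ≈ 570 mm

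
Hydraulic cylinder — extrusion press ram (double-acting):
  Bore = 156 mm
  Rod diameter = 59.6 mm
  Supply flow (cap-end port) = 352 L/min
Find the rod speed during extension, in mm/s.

v ≈ 307 mm/s

Cap-side area A_cap = π/4 × (156 mm)² = 19110 mm^2
v = Q / A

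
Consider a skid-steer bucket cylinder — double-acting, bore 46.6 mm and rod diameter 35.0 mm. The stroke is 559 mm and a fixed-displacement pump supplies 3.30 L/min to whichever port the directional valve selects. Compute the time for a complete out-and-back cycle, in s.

Cap-side area A_cap = π/4 × (46.6 mm)² = 1706 mm^2
Rod-side annular area A_ann = π/4 × (46.6² − 35.0²) = 743.4 mm^2
t_ext = A_cap·L/Q = 17.33 s
t_ret = A_ann·L/Q = 7.556 s
t_cycle = t_ext + t_ret

t ≈ 24.9 s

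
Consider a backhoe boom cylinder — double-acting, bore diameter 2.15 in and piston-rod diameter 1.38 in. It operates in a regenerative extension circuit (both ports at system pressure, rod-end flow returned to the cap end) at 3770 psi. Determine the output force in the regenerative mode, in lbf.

F ≈ 5640 lbf

With equal pressure on both faces, forces on the annular region cancel; the net push is pressure × rod cross-section.
Rod cross-section A_rod = π/4 × (1.38 in)² = 1.496 in^2
F = P × A_rod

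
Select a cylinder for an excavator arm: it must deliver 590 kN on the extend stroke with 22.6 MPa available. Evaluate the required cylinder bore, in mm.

D ≈ 182 mm

Extension force acts on the full piston face: F = P × (π/4)D².
D = √(4F / (πP)) = √(4 × 590 kN / (π × 22.6 MPa))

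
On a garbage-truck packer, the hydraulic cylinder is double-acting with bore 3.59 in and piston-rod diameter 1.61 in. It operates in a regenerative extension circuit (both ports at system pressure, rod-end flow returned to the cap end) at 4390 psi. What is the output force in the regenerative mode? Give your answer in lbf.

F ≈ 8940 lbf

With equal pressure on both faces, forces on the annular region cancel; the net push is pressure × rod cross-section.
Rod cross-section A_rod = π/4 × (1.61 in)² = 2.036 in^2
F = P × A_rod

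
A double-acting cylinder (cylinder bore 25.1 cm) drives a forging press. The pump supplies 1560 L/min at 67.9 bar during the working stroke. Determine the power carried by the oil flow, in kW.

W ≈ 177 kW

Hydraulic power = P × Q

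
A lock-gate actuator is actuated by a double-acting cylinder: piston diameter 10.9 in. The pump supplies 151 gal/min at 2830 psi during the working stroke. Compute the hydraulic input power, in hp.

W ≈ 249 hp

Hydraulic power = P × Q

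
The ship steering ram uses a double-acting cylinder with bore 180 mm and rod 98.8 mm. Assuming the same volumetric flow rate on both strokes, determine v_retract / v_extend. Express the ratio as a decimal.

v_ret/v_ext ≈ 1.43

Cap-side area A_cap = π/4 × (180 mm)² = 25450 mm^2
Rod-side annular area A_ann = π/4 × (180² − 98.8²) = 17780 mm^2
For equal Q, v ∝ 1/A, so v_ret/v_ext = A_cap/A_ann.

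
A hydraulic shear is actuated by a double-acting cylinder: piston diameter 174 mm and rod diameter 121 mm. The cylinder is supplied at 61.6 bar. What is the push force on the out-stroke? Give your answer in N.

Cap-side area A_cap = π/4 × (174 mm)² = 23780 mm^2
F = P × A_cap = 61.6 bar × A_cap

F ≈ 1.46e5 N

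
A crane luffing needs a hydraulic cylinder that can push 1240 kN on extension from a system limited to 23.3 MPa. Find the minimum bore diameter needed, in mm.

Extension force acts on the full piston face: F = P × (π/4)D².
D = √(4F / (πP)) = √(4 × 1240 kN / (π × 23.3 MPa))

D ≈ 260 mm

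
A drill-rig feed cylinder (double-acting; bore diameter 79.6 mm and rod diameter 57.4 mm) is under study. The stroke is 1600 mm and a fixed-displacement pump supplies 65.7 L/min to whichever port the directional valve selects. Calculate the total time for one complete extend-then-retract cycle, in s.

Cap-side area A_cap = π/4 × (79.6 mm)² = 4976 mm^2
Rod-side annular area A_ann = π/4 × (79.6² − 57.4²) = 2389 mm^2
t_ext = A_cap·L/Q = 7.271 s
t_ret = A_ann·L/Q = 3.490 s
t_cycle = t_ext + t_ret

t ≈ 10.8 s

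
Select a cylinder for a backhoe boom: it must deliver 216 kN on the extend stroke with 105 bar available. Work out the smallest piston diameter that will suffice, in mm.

D ≈ 162 mm

Extension force acts on the full piston face: F = P × (π/4)D².
D = √(4F / (πP)) = √(4 × 216 kN / (π × 105 bar))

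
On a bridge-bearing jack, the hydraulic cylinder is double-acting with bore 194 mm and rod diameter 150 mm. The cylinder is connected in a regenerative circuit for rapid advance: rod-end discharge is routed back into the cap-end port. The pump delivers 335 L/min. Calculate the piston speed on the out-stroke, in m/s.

v ≈ 0.316 m/s

In regeneration the rod-end outflow joins the pump flow into the cap end, so the net volume the pump must supply per unit advance equals the rod cross-section area.
Rod cross-section A_rod = π/4 × (150 mm)² = 17670 mm^2
v = Q_pump / A_rod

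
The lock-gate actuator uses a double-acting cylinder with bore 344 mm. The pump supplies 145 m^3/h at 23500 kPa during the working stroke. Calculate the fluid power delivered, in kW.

Hydraulic power = P × Q

W ≈ 947 kW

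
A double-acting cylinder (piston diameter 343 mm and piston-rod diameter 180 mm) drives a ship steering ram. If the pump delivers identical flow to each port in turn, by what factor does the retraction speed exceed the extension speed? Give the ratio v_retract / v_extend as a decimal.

Cap-side area A_cap = π/4 × (343 mm)² = 92400 mm^2
Rod-side annular area A_ann = π/4 × (343² − 180²) = 66950 mm^2
For equal Q, v ∝ 1/A, so v_ret/v_ext = A_cap/A_ann.

v_ret/v_ext ≈ 1.38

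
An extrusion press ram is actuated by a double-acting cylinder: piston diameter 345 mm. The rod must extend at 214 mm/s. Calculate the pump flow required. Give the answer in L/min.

Cap-side area A_cap = π/4 × (345 mm)² = 93480 mm^2
Q = A × v

Q ≈ 1200 L/min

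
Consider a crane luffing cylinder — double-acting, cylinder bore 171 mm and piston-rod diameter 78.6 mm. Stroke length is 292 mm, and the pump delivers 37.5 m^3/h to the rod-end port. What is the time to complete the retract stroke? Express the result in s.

Rod-side annular area A_ann = π/4 × (171² − 78.6²) = 18110 mm^2
Swept volume V = A × L; t = V / Q = A·L / Q

t ≈ 0.508 s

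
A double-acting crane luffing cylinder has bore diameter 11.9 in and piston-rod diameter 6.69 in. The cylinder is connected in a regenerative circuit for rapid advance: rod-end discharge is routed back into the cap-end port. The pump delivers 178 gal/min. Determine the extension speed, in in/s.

v ≈ 19.5 in/s

In regeneration the rod-end outflow joins the pump flow into the cap end, so the net volume the pump must supply per unit advance equals the rod cross-section area.
Rod cross-section A_rod = π/4 × (6.69 in)² = 35.15 in^2
v = Q_pump / A_rod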